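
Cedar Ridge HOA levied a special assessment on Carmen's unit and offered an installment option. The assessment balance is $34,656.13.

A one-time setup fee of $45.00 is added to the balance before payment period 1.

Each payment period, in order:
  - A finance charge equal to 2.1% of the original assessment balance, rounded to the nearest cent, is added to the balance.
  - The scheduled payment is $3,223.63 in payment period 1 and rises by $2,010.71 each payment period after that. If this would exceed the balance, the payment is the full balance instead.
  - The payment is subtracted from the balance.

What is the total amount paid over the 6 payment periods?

$39,067.81

# | Opening | Interest | Payment | End bal
1 | $34,701.13 | $727.78 | $3,223.63 | $32,205.28
2 | $32,205.28 | $727.78 | $5,234.34 | $27,698.72
3 | $27,698.72 | $727.78 | $7,245.05 | $21,181.45
4 | $21,181.45 | $727.78 | $9,255.76 | $12,653.47
5 | $12,653.47 | $727.78 | $11,266.47 | $2,114.78
6 | $2,114.78 | $727.78 | $2,842.56 | $0.00
Total paid: $39,067.81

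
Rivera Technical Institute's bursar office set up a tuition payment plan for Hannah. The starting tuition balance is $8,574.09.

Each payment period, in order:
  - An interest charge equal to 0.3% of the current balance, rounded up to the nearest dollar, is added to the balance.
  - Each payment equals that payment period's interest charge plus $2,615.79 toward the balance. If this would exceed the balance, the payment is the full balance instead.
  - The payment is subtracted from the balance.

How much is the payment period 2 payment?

$2,633.79

Payment period 1: opening $8,574.09; interest $26.00 → $8,600.09; payment $2,641.79; balance $5,958.30
Payment period 2: opening $5,958.30; interest $18.00 → $5,976.30; payment $2,633.79; balance $3,342.51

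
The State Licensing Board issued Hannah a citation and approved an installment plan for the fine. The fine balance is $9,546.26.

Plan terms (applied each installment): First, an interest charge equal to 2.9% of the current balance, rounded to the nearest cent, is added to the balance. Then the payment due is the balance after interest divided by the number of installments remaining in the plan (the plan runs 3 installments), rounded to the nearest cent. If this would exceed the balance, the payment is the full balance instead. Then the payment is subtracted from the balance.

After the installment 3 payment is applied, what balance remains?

# | Opening | Interest | Payment | End bal
1 | $9,546.26 | $276.84 | $3,274.37 | $6,548.73
2 | $6,548.73 | $189.91 | $3,369.32 | $3,369.32
3 | $3,369.32 | $97.71 | $3,467.03 | $0.00

$0.00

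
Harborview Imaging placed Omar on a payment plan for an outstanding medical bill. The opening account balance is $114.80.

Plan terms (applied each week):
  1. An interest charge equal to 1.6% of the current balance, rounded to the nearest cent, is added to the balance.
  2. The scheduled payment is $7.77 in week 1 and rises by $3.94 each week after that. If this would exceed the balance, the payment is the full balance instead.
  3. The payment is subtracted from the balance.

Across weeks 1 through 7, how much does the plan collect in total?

$123.38

Week 1: opening $114.80; interest $1.84 → $116.64; payment $7.77; balance $108.87
Week 2: opening $108.87; interest $1.74 → $110.61; payment $11.71; balance $98.90
Week 3: opening $98.90; interest $1.58 → $100.48; payment $15.65; balance $84.83
Week 4: opening $84.83; interest $1.36 → $86.19; payment $19.59; balance $66.60
Week 5: opening $66.60; interest $1.07 → $67.67; payment $23.53; balance $44.14
Week 6: opening $44.14; interest $0.71 → $44.85; payment $27.47; balance $17.38
Week 7: opening $17.38; interest $0.28 → $17.66; payment $17.66; balance $0.00
Total paid: $123.38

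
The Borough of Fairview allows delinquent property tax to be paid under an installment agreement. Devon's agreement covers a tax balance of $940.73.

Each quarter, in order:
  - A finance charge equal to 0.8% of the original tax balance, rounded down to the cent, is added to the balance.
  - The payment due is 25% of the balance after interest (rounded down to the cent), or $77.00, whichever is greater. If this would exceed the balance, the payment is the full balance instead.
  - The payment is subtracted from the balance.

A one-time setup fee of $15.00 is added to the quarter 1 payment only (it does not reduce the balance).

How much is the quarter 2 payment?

Quarter 1: $940.73 +$7.52 interest = $948.25; pay $237.06 (+ $15.00 fee) → $711.19
Quarter 2: $711.19 +$7.52 interest = $718.71; pay $179.67 → $539.04

$179.67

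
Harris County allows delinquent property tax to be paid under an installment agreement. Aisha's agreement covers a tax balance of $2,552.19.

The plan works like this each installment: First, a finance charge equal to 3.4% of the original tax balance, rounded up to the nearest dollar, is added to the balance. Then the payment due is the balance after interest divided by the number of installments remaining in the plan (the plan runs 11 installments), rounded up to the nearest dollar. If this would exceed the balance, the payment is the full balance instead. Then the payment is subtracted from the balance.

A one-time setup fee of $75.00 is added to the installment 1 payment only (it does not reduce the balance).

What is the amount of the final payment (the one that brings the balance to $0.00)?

Installment 1: $2,552.19 +$87.00 interest = $2,639.19; pay $240.00 (+ $75.00 fee) → $2,399.19
Installment 2: $2,399.19 +$87.00 interest = $2,486.19; pay $249.00 → $2,237.19
Installment 3: $2,237.19 +$87.00 interest = $2,324.19; pay $259.00 → $2,065.19
Installment 4: $2,065.19 +$87.00 interest = $2,152.19; pay $270.00 → $1,882.19
Installment 5: $1,882.19 +$87.00 interest = $1,969.19; pay $282.00 → $1,687.19
Installment 6: $1,687.19 +$87.00 interest = $1,774.19; pay $296.00 → $1,478.19
Installment 7: $1,478.19 +$87.00 interest = $1,565.19; pay $314.00 → $1,251.19
Installment 8: $1,251.19 +$87.00 interest = $1,338.19; pay $335.00 → $1,003.19
Installment 9: $1,003.19 +$87.00 interest = $1,090.19; pay $364.00 → $726.19
Installment 10: $726.19 +$87.00 interest = $813.19; pay $407.00 → $406.19
Installment 11: $406.19 +$87.00 interest = $493.19; pay $493.19 → $0.00

$493.19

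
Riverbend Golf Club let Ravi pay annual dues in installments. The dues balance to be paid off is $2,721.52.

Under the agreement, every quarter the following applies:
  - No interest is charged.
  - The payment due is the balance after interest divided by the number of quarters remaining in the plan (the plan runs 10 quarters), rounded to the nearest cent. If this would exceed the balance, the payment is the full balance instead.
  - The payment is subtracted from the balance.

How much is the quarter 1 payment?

$272.15

Quarter 1: $2,721.52 − $272.15 → $2,449.37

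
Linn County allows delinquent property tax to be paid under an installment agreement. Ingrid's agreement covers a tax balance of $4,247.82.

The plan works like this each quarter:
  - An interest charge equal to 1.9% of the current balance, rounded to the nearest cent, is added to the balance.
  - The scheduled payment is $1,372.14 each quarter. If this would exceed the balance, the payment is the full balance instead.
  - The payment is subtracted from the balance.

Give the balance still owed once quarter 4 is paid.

Quarter 1: $4,247.82 +$80.71 interest = $4,328.53; pay $1,372.14 → $2,956.39
Quarter 2: $2,956.39 +$56.17 interest = $3,012.56; pay $1,372.14 → $1,640.42
Quarter 3: $1,640.42 +$31.17 interest = $1,671.59; pay $1,372.14 → $299.45
Quarter 4: $299.45 +$5.69 interest = $305.14; pay $305.14 → $0.00

$0.00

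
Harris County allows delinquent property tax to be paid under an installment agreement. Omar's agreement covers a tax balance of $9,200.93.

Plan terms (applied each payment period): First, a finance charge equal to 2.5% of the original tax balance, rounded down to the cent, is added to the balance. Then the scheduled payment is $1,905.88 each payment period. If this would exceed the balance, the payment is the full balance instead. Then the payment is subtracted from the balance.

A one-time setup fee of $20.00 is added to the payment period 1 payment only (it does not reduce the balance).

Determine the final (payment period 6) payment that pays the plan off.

$1,051.65

Payment period 1: $9,200.93 +$230.02 interest = $9,430.95; pay $1,905.88 (+ $20.00 fee) → $7,525.07
Payment period 2: $7,525.07 +$230.02 interest = $7,755.09; pay $1,905.88 → $5,849.21
Payment period 3: $5,849.21 +$230.02 interest = $6,079.23; pay $1,905.88 → $4,173.35
Payment period 4: $4,173.35 +$230.02 interest = $4,403.37; pay $1,905.88 → $2,497.49
Payment period 5: $2,497.49 +$230.02 interest = $2,727.51; pay $1,905.88 → $821.63
Payment period 6: $821.63 +$230.02 interest = $1,051.65; pay $1,051.65 → $0.00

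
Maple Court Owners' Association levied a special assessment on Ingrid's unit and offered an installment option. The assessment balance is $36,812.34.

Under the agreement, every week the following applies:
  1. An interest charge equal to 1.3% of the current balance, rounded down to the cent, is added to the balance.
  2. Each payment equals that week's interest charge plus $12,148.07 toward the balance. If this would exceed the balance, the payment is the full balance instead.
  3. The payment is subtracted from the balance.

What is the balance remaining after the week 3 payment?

$368.13

# | Opening | Interest | Payment | End bal
1 | $36,812.34 | $478.56 | $12,626.63 | $24,664.27
2 | $24,664.27 | $320.63 | $12,468.70 | $12,516.20
3 | $12,516.20 | $162.71 | $12,310.78 | $368.13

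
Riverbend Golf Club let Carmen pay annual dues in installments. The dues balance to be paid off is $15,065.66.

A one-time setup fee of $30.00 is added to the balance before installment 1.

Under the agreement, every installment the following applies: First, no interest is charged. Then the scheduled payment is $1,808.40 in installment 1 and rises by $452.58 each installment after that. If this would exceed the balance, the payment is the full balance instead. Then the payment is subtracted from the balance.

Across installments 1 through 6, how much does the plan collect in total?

Installment 1: $15,095.66 − $1,808.40 → $13,287.26
Installment 2: $13,287.26 − $2,260.98 → $11,026.28
Installment 3: $11,026.28 − $2,713.56 → $8,312.72
Installment 4: $8,312.72 − $3,166.14 → $5,146.58
Installment 5: $5,146.58 − $3,618.72 → $1,527.86
Installment 6: $1,527.86 − $1,527.86 → $0.00
Total paid: $15,095.66

$15,095.66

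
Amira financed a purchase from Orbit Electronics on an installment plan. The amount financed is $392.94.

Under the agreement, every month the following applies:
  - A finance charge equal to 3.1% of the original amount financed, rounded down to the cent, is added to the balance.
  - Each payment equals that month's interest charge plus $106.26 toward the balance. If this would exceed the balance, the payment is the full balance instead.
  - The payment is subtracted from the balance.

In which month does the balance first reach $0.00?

Month 1: $392.94 +$12.18 interest = $405.12; pay $118.44 → $286.68
Month 2: $286.68 +$12.18 interest = $298.86; pay $118.44 → $180.42
Month 3: $180.42 +$12.18 interest = $192.60; pay $118.44 → $74.16
Month 4: $74.16 +$12.18 interest = $86.34; pay $86.34 → $0.00
Balance reaches $0.00 in month 4.

4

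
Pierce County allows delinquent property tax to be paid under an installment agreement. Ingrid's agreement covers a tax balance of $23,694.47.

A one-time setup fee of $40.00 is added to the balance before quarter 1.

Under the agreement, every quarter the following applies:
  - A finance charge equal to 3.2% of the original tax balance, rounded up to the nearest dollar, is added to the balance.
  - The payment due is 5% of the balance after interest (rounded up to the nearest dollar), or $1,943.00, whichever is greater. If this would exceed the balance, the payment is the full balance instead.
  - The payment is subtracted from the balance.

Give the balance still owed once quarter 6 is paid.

Quarter 1: opening $23,734.47; interest $759.00 → $24,493.47; payment $1,943.00; balance $22,550.47
Quarter 2: opening $22,550.47; interest $759.00 → $23,309.47; payment $1,943.00; balance $21,366.47
Quarter 3: opening $21,366.47; interest $759.00 → $22,125.47; payment $1,943.00; balance $20,182.47
Quarter 4: opening $20,182.47; interest $759.00 → $20,941.47; payment $1,943.00; balance $18,998.47
Quarter 5: opening $18,998.47; interest $759.00 → $19,757.47; payment $1,943.00; balance $17,814.47
Quarter 6: opening $17,814.47; interest $759.00 → $18,573.47; payment $1,943.00; balance $16,630.47

$16,630.47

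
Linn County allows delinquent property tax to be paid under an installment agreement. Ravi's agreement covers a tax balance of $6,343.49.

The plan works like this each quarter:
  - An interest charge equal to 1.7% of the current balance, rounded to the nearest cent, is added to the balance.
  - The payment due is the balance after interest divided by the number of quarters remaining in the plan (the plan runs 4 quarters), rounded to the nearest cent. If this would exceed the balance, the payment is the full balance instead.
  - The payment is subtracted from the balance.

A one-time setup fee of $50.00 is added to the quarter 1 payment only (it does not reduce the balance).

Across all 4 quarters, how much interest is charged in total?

# | Opening | Interest | Payment | Fee | End bal
1 | $6,343.49 | $107.84 | $1,612.83 | $50.00 | $4,838.50
2 | $4,838.50 | $82.25 | $1,640.25 | — | $3,280.50
3 | $3,280.50 | $55.77 | $1,668.14 | — | $1,668.13
4 | $1,668.13 | $28.36 | $1,696.49 | — | $0.00
Total interest: $107.84 + $82.25 + $55.77 + $28.36 = $274.22

$274.22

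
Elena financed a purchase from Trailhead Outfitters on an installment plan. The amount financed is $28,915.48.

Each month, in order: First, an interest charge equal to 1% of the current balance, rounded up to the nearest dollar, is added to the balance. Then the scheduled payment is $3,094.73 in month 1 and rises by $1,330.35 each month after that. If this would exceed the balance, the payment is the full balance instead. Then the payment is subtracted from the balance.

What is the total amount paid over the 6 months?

$29,959.48

# | Opening | Interest | Payment | End bal
1 | $28,915.48 | $290.00 | $3,094.73 | $26,110.75
2 | $26,110.75 | $262.00 | $4,425.08 | $21,947.67
3 | $21,947.67 | $220.00 | $5,755.43 | $16,412.24
4 | $16,412.24 | $165.00 | $7,085.78 | $9,491.46
5 | $9,491.46 | $95.00 | $8,416.13 | $1,170.33
6 | $1,170.33 | $12.00 | $1,182.33 | $0.00
Total paid: $29,959.48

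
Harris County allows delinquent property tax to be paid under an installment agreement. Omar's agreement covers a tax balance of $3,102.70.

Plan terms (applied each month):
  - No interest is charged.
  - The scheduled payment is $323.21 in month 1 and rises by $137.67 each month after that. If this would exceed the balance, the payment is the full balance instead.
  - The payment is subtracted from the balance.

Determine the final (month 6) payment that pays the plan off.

# | Opening | Payment | End bal
1 | $3,102.70 | $323.21 | $2,779.49
2 | $2,779.49 | $460.88 | $2,318.61
3 | $2,318.61 | $598.55 | $1,720.06
4 | $1,720.06 | $736.22 | $983.84
5 | $983.84 | $873.89 | $109.95
6 | $109.95 | $109.95 | $0.00

$109.95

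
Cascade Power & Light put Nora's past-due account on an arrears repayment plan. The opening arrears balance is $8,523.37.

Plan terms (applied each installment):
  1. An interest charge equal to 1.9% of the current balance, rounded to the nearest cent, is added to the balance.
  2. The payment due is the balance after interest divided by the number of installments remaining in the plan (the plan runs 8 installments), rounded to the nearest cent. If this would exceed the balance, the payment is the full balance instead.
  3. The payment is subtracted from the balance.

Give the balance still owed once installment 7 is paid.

$1,215.46

# | Opening | Interest | Payment | End bal
1 | $8,523.37 | $161.94 | $1,085.66 | $7,599.65
2 | $7,599.65 | $144.39 | $1,106.29 | $6,637.75
3 | $6,637.75 | $126.12 | $1,127.31 | $5,636.56
4 | $5,636.56 | $107.09 | $1,148.73 | $4,594.92
5 | $4,594.92 | $87.30 | $1,170.56 | $3,511.66
6 | $3,511.66 | $66.72 | $1,192.79 | $2,385.59
7 | $2,385.59 | $45.33 | $1,215.46 | $1,215.46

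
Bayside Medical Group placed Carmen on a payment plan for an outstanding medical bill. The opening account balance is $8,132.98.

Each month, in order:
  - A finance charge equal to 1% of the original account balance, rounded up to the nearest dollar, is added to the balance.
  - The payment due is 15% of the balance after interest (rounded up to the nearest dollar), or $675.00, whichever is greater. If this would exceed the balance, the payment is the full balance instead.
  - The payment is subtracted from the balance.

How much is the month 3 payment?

$913.00

Month 1: $8,132.98 +$82.00 interest = $8,214.98; pay $1,233.00 → $6,981.98
Month 2: $6,981.98 +$82.00 interest = $7,063.98; pay $1,060.00 → $6,003.98
Month 3: $6,003.98 +$82.00 interest = $6,085.98; pay $913.00 → $5,172.98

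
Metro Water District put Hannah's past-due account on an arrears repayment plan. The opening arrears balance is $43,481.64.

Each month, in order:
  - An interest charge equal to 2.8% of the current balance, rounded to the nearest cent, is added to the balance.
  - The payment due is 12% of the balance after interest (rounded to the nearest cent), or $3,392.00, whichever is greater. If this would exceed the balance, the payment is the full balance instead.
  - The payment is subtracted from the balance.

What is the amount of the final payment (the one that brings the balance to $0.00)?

$2,988.99

Month 1: $43,481.64 +$1,217.49 interest = $44,699.13; pay $5,363.90 → $39,335.23
Month 2: $39,335.23 +$1,101.39 interest = $40,436.62; pay $4,852.39 → $35,584.23
Month 3: $35,584.23 +$996.36 interest = $36,580.59; pay $4,389.67 → $32,190.92
Month 4: $32,190.92 +$901.35 interest = $33,092.27; pay $3,971.07 → $29,121.20
Month 5: $29,121.20 +$815.39 interest = $29,936.59; pay $3,592.39 → $26,344.20
Month 6: $26,344.20 +$737.64 interest = $27,081.84; pay $3,392.00 → $23,689.84
Month 7: $23,689.84 +$663.32 interest = $24,353.16; pay $3,392.00 → $20,961.16
Month 8: $20,961.16 +$586.91 interest = $21,548.07; pay $3,392.00 → $18,156.07
Month 9: $18,156.07 +$508.37 interest = $18,664.44; pay $3,392.00 → $15,272.44
Month 10: $15,272.44 +$427.63 interest = $15,700.07; pay $3,392.00 → $12,308.07
Month 11: $12,308.07 +$344.63 interest = $12,652.70; pay $3,392.00 → $9,260.70
Month 12: $9,260.70 +$259.30 interest = $9,520.00; pay $3,392.00 → $6,128.00
Month 13: $6,128.00 +$171.58 interest = $6,299.58; pay $3,392.00 → $2,907.58
Month 14: $2,907.58 +$81.41 interest = $2,988.99; pay $2,988.99 → $0.00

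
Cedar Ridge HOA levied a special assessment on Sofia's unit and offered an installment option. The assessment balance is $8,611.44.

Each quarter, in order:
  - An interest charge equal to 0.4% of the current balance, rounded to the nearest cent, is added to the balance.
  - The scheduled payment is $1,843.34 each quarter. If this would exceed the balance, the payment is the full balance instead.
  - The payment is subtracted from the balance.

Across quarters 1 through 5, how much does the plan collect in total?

$8,711.03

Quarter 1: opening $8,611.44; interest $34.45 → $8,645.89; payment $1,843.34; balance $6,802.55
Quarter 2: opening $6,802.55; interest $27.21 → $6,829.76; payment $1,843.34; balance $4,986.42
Quarter 3: opening $4,986.42; interest $19.95 → $5,006.37; payment $1,843.34; balance $3,163.03
Quarter 4: opening $3,163.03; interest $12.65 → $3,175.68; payment $1,843.34; balance $1,332.34
Quarter 5: opening $1,332.34; interest $5.33 → $1,337.67; payment $1,337.67; balance $0.00
Total paid: $8,711.03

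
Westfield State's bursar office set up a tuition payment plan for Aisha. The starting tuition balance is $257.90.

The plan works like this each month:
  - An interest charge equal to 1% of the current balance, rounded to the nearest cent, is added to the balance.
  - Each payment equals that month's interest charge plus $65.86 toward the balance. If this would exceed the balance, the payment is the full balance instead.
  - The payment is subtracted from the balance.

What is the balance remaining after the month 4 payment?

$0.00

Month 1: opening $257.90; interest $2.58 → $260.48; payment $68.44; balance $192.04
Month 2: opening $192.04; interest $1.92 → $193.96; payment $67.78; balance $126.18
Month 3: opening $126.18; interest $1.26 → $127.44; payment $67.12; balance $60.32
Month 4: opening $60.32; interest $0.60 → $60.92; payment $60.92; balance $0.00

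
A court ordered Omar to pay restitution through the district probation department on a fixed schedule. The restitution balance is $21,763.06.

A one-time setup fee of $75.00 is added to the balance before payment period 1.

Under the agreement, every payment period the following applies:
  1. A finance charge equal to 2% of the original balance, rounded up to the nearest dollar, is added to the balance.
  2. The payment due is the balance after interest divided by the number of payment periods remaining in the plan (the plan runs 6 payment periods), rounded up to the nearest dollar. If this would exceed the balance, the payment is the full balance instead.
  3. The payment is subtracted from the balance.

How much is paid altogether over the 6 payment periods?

# | Opening | Interest | Payment | End bal
1 | $21,838.06 | $436.00 | $3,713.00 | $18,561.06
2 | $18,561.06 | $436.00 | $3,800.00 | $15,197.06
3 | $15,197.06 | $436.00 | $3,909.00 | $11,724.06
4 | $11,724.06 | $436.00 | $4,054.00 | $8,106.06
5 | $8,106.06 | $436.00 | $4,272.00 | $4,270.06
6 | $4,270.06 | $436.00 | $4,706.06 | $0.00
Total paid: $24,454.06

$24,454.06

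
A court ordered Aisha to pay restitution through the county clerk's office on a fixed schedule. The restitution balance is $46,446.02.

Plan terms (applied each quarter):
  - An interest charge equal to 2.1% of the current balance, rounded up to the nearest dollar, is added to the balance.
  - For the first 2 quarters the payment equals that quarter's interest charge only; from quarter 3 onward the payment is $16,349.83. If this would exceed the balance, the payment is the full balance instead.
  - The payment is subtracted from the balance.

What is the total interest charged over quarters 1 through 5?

$3,904.00

Quarter 1: $46,446.02 +$976.00 interest = $47,422.02; pay $976.00 → $46,446.02
Quarter 2: $46,446.02 +$976.00 interest = $47,422.02; pay $976.00 → $46,446.02
Quarter 3: $46,446.02 +$976.00 interest = $47,422.02; pay $16,349.83 → $31,072.19
Quarter 4: $31,072.19 +$653.00 interest = $31,725.19; pay $16,349.83 → $15,375.36
Quarter 5: $15,375.36 +$323.00 interest = $15,698.36; pay $15,698.36 → $0.00
Total interest: $976.00 + $976.00 + $976.00 + $653.00 + $323.00 = $3,904.00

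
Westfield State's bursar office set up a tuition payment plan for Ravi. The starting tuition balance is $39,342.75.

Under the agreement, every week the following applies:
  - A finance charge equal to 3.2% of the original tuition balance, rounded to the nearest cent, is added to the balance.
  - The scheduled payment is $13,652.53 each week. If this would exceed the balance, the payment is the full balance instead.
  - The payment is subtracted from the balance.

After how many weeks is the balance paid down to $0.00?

Week 1: opening $39,342.75; interest $1,258.97 → $40,601.72; payment $13,652.53; balance $26,949.19
Week 2: opening $26,949.19; interest $1,258.97 → $28,208.16; payment $13,652.53; balance $14,555.63
Week 3: opening $14,555.63; interest $1,258.97 → $15,814.60; payment $13,652.53; balance $2,162.07
Week 4: opening $2,162.07; interest $1,258.97 → $3,421.04; payment $3,421.04; balance $0.00
Balance reaches $0.00 in week 4.

4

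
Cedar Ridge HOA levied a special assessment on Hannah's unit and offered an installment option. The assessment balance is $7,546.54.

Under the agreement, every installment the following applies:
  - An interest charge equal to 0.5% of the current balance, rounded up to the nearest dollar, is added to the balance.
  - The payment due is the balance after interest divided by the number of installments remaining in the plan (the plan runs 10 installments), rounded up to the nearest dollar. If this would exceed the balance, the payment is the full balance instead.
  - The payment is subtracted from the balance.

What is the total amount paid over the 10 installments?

Installment 1: $7,546.54 +$38.00 interest = $7,584.54; pay $759.00 → $6,825.54
Installment 2: $6,825.54 +$35.00 interest = $6,860.54; pay $763.00 → $6,097.54
Installment 3: $6,097.54 +$31.00 interest = $6,128.54; pay $767.00 → $5,361.54
Installment 4: $5,361.54 +$27.00 interest = $5,388.54; pay $770.00 → $4,618.54
Installment 5: $4,618.54 +$24.00 interest = $4,642.54; pay $774.00 → $3,868.54
Installment 6: $3,868.54 +$20.00 interest = $3,888.54; pay $778.00 → $3,110.54
Installment 7: $3,110.54 +$16.00 interest = $3,126.54; pay $782.00 → $2,344.54
Installment 8: $2,344.54 +$12.00 interest = $2,356.54; pay $786.00 → $1,570.54
Installment 9: $1,570.54 +$8.00 interest = $1,578.54; pay $790.00 → $788.54
Installment 10: $788.54 +$4.00 interest = $792.54; pay $792.54 → $0.00
Total paid: $7,761.54

$7,761.54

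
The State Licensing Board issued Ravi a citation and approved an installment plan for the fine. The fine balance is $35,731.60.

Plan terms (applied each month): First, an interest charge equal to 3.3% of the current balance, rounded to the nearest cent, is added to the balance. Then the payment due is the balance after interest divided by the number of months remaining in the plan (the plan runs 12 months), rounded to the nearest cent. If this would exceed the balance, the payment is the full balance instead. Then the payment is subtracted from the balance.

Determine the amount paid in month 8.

# | Opening | Interest | Payment | End bal
1 | $35,731.60 | $1,179.14 | $3,075.90 | $33,834.84
2 | $33,834.84 | $1,116.55 | $3,177.40 | $31,773.99
3 | $31,773.99 | $1,048.54 | $3,282.25 | $29,540.28
4 | $29,540.28 | $974.83 | $3,390.57 | $27,124.54
5 | $27,124.54 | $895.11 | $3,502.46 | $24,517.19
6 | $24,517.19 | $809.07 | $3,618.04 | $21,708.22
7 | $21,708.22 | $716.37 | $3,737.43 | $18,687.16
8 | $18,687.16 | $616.68 | $3,860.77 | $15,443.07

$3,860.77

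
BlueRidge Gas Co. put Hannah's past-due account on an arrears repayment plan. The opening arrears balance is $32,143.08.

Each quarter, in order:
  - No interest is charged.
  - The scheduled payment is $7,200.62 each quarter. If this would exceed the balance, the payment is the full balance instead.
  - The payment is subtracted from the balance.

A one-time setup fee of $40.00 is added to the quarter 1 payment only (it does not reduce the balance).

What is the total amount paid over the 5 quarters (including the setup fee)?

Quarter 1: opening $32,143.08; payment $7,200.62 (+ $40.00 fee); balance $24,942.46
Quarter 2: opening $24,942.46; payment $7,200.62; balance $17,741.84
Quarter 3: opening $17,741.84; payment $7,200.62; balance $10,541.22
Quarter 4: opening $10,541.22; payment $7,200.62; balance $3,340.60
Quarter 5: opening $3,340.60; payment $3,340.60; balance $0.00
Total paid: $32,183.08

$32,183.08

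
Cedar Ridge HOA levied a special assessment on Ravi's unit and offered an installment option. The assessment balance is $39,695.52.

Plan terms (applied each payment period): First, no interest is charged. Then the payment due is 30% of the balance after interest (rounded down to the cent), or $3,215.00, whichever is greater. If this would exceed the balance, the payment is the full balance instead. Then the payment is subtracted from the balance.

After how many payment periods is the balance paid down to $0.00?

7

Payment period 1: opening $39,695.52; payment $11,908.65; balance $27,786.87
Payment period 2: opening $27,786.87; payment $8,336.06; balance $19,450.81
Payment period 3: opening $19,450.81; payment $5,835.24; balance $13,615.57
Payment period 4: opening $13,615.57; payment $4,084.67; balance $9,530.90
Payment period 5: opening $9,530.90; payment $3,215.00; balance $6,315.90
Payment period 6: opening $6,315.90; payment $3,215.00; balance $3,100.90
Payment period 7: opening $3,100.90; payment $3,100.90; balance $0.00
Balance reaches $0.00 in payment period 7.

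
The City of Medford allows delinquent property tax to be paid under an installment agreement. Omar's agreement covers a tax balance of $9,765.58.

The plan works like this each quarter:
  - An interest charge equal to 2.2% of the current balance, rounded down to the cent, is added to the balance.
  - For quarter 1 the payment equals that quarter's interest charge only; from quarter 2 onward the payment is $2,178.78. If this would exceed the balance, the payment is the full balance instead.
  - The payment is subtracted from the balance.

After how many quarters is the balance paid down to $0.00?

6

Quarter 1: opening $9,765.58; interest $214.84 → $9,980.42; payment $214.84; balance $9,765.58
Quarter 2: opening $9,765.58; interest $214.84 → $9,980.42; payment $2,178.78; balance $7,801.64
Quarter 3: opening $7,801.64; interest $171.63 → $7,973.27; payment $2,178.78; balance $5,794.49
Quarter 4: opening $5,794.49; interest $127.47 → $5,921.96; payment $2,178.78; balance $3,743.18
Quarter 5: opening $3,743.18; interest $82.34 → $3,825.52; payment $2,178.78; balance $1,646.74
Quarter 6: opening $1,646.74; interest $36.22 → $1,682.96; payment $1,682.96; balance $0.00
Balance reaches $0.00 in quarter 6.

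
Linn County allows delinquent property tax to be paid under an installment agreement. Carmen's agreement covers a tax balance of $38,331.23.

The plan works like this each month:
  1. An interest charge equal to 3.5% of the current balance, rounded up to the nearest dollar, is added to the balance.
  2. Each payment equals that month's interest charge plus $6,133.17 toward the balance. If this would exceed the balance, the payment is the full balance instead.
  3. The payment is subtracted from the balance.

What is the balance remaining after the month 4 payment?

# | Opening | Interest | Payment | End bal
1 | $38,331.23 | $1,342.00 | $7,475.17 | $32,198.06
2 | $32,198.06 | $1,127.00 | $7,260.17 | $26,064.89
3 | $26,064.89 | $913.00 | $7,046.17 | $19,931.72
4 | $19,931.72 | $698.00 | $6,831.17 | $13,798.55

$13,798.55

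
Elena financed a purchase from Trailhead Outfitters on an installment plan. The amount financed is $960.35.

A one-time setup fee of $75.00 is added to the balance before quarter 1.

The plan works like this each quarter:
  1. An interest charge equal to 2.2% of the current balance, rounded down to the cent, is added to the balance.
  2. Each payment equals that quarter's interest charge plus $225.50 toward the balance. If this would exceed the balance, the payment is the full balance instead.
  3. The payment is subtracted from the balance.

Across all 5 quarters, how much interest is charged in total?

Quarter 1: opening $1,035.35; interest $22.77 → $1,058.12; payment $248.27; balance $809.85
Quarter 2: opening $809.85; interest $17.81 → $827.66; payment $243.31; balance $584.35
Quarter 3: opening $584.35; interest $12.85 → $597.20; payment $238.35; balance $358.85
Quarter 4: opening $358.85; interest $7.89 → $366.74; payment $233.39; balance $133.35
Quarter 5: opening $133.35; interest $2.93 → $136.28; payment $136.28; balance $0.00
Total interest: $22.77 + $17.81 + $12.85 + $7.89 + $2.93 = $64.25

$64.25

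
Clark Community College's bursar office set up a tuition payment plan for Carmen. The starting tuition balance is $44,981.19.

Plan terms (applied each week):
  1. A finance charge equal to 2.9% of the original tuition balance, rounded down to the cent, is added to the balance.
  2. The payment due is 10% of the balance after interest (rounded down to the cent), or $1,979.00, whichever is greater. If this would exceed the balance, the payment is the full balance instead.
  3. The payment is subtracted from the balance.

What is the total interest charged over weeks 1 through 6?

$7,826.70

Week 1: opening $44,981.19; interest $1,304.45 → $46,285.64; payment $4,628.56; balance $41,657.08
Week 2: opening $41,657.08; interest $1,304.45 → $42,961.53; payment $4,296.15; balance $38,665.38
Week 3: opening $38,665.38; interest $1,304.45 → $39,969.83; payment $3,996.98; balance $35,972.85
Week 4: opening $35,972.85; interest $1,304.45 → $37,277.30; payment $3,727.73; balance $33,549.57
Week 5: opening $33,549.57; interest $1,304.45 → $34,854.02; payment $3,485.40; balance $31,368.62
Week 6: opening $31,368.62; interest $1,304.45 → $32,673.07; payment $3,267.30; balance $29,405.77
Total interest: $1,304.45 + $1,304.45 + $1,304.45 + $1,304.45 + $1,304.45 + $1,304.45 = $7,826.70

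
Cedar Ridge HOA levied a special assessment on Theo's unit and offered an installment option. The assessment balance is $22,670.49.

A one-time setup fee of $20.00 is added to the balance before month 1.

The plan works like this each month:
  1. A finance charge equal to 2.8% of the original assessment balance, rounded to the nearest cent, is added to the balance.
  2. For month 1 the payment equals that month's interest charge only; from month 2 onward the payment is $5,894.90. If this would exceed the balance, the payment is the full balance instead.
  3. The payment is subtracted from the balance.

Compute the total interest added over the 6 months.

$3,808.62

Month 1: $22,690.49 +$634.77 interest = $23,325.26; pay $634.77 → $22,690.49
Month 2: $22,690.49 +$634.77 interest = $23,325.26; pay $5,894.90 → $17,430.36
Month 3: $17,430.36 +$634.77 interest = $18,065.13; pay $5,894.90 → $12,170.23
Month 4: $12,170.23 +$634.77 interest = $12,805.00; pay $5,894.90 → $6,910.10
Month 5: $6,910.10 +$634.77 interest = $7,544.87; pay $5,894.90 → $1,649.97
Month 6: $1,649.97 +$634.77 interest = $2,284.74; pay $2,284.74 → $0.00
Total interest: $634.77 + $634.77 + $634.77 + $634.77 + $634.77 + $634.77 = $3,808.62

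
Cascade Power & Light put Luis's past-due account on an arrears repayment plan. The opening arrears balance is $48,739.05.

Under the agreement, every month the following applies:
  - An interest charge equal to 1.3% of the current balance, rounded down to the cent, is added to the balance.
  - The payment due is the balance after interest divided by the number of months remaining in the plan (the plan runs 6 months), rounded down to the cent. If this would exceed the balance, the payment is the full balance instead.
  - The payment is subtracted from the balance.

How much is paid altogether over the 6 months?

Month 1: opening $48,739.05; interest $633.60 → $49,372.65; payment $8,228.77; balance $41,143.88
Month 2: opening $41,143.88; interest $534.87 → $41,678.75; payment $8,335.75; balance $33,343.00
Month 3: opening $33,343.00; interest $433.45 → $33,776.45; payment $8,444.11; balance $25,332.34
Month 4: opening $25,332.34; interest $329.32 → $25,661.66; payment $8,553.88; balance $17,107.78
Month 5: opening $17,107.78; interest $222.40 → $17,330.18; payment $8,665.09; balance $8,665.09
Month 6: opening $8,665.09; interest $112.64 → $8,777.73; payment $8,777.73; balance $0.00
Total paid: $51,005.33

$51,005.33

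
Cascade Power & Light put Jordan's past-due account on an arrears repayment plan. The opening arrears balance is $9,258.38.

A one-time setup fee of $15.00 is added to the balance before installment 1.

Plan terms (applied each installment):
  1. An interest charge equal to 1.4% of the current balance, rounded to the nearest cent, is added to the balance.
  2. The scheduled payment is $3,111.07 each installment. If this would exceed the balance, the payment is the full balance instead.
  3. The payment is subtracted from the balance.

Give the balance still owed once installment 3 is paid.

Installment 1: $9,273.38 +$129.83 interest = $9,403.21; pay $3,111.07 → $6,292.14
Installment 2: $6,292.14 +$88.09 interest = $6,380.23; pay $3,111.07 → $3,269.16
Installment 3: $3,269.16 +$45.77 interest = $3,314.93; pay $3,111.07 → $203.86

$203.86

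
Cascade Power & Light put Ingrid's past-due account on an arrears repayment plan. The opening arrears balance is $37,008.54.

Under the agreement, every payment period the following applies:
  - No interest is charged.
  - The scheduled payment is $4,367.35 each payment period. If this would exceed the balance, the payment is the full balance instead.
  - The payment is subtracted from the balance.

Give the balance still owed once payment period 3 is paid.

Payment period 1: opening $37,008.54; payment $4,367.35; balance $32,641.19
Payment period 2: opening $32,641.19; payment $4,367.35; balance $28,273.84
Payment period 3: opening $28,273.84; payment $4,367.35; balance $23,906.49

$23,906.49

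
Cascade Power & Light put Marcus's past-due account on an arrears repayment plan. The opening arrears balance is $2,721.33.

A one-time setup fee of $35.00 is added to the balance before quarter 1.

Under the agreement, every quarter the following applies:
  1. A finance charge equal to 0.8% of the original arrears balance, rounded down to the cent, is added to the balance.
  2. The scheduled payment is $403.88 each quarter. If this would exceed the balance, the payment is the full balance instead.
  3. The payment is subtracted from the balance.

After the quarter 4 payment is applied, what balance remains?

Quarter 1: opening $2,756.33; interest $21.77 → $2,778.10; payment $403.88; balance $2,374.22
Quarter 2: opening $2,374.22; interest $21.77 → $2,395.99; payment $403.88; balance $1,992.11
Quarter 3: opening $1,992.11; interest $21.77 → $2,013.88; payment $403.88; balance $1,610.00
Quarter 4: opening $1,610.00; interest $21.77 → $1,631.77; payment $403.88; balance $1,227.89

$1,227.89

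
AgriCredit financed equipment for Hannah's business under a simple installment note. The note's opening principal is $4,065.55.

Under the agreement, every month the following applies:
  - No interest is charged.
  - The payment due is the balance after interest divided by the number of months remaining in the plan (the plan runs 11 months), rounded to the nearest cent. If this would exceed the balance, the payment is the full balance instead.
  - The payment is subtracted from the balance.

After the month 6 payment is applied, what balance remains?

$1,847.97

Month 1: $4,065.55 − $369.60 → $3,695.95
Month 2: $3,695.95 − $369.60 → $3,326.35
Month 3: $3,326.35 − $369.59 → $2,956.76
Month 4: $2,956.76 − $369.60 → $2,587.16
Month 5: $2,587.16 − $369.59 → $2,217.57
Month 6: $2,217.57 − $369.60 → $1,847.97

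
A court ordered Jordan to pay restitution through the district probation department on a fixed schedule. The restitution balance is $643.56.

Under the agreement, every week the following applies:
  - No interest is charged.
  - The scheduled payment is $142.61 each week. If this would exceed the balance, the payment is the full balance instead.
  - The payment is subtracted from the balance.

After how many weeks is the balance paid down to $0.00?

Week 1: opening $643.56; payment $142.61; balance $500.95
Week 2: opening $500.95; payment $142.61; balance $358.34
Week 3: opening $358.34; payment $142.61; balance $215.73
Week 4: opening $215.73; payment $142.61; balance $73.12
Week 5: opening $73.12; payment $73.12; balance $0.00
Balance reaches $0.00 in week 5.

5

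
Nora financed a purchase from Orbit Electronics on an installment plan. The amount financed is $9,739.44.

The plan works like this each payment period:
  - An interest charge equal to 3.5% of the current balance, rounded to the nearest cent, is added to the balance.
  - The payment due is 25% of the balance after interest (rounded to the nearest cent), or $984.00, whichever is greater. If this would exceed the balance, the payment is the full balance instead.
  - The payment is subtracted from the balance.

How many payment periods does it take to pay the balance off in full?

8

Payment period 1: opening $9,739.44; interest $340.88 → $10,080.32; payment $2,520.08; balance $7,560.24
Payment period 2: opening $7,560.24; interest $264.61 → $7,824.85; payment $1,956.21; balance $5,868.64
Payment period 3: opening $5,868.64; interest $205.40 → $6,074.04; payment $1,518.51; balance $4,555.53
Payment period 4: opening $4,555.53; interest $159.44 → $4,714.97; payment $1,178.74; balance $3,536.23
Payment period 5: opening $3,536.23; interest $123.77 → $3,660.00; payment $984.00; balance $2,676.00
Payment period 6: opening $2,676.00; interest $93.66 → $2,769.66; payment $984.00; balance $1,785.66
Payment period 7: opening $1,785.66; interest $62.50 → $1,848.16; payment $984.00; balance $864.16
Payment period 8: opening $864.16; interest $30.25 → $894.41; payment $894.41; balance $0.00
Balance reaches $0.00 in payment period 8.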